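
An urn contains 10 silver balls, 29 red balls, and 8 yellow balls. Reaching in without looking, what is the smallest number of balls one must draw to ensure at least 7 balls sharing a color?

19

The worst case takes 6 balls of each color without reaching 7 of any: 3 × 6 = 18.
The next ball must bring some color to 7, so 18 + 1 = 19.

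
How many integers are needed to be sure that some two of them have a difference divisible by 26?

Two integers differ by a multiple of 26 exactly when they share a remainder mod 26.
There are 26 residue classes mod 26, so 26 integers can all lie in distinct classes.
One more integer must repeat a residue, giving a difference divisible by 26. So n = 26 + 1 = 27.

27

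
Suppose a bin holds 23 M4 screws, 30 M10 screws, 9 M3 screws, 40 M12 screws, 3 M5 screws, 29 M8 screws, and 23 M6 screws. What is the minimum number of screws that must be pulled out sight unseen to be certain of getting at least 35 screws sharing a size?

152

In the worst case we take at most 34 of each size, but all 23 M4, all 30 M10, all 9 M3, all 3 M5, all 29 M8, and all 23 M6 (fewer than 34), giving 23 + 30 + 9 + 34 + 3 + 29 + 23 = 151.
One more screw then forces some size to 35, so 151 + 1 = 152.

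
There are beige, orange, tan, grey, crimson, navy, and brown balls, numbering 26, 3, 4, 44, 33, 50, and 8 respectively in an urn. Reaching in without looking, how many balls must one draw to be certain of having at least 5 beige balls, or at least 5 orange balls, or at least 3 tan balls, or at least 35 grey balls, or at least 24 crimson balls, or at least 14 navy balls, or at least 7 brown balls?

The worst case stops just short of every target: 4 beige, all 3 orange, 2 tan, 34 grey, 23 crimson, 13 navy, 6 brown — 4 + 3 + 2 + 34 + 23 + 13 + 6 = 85 balls.
One more ball must push some color to its target, so 85 + 1 = 86.

86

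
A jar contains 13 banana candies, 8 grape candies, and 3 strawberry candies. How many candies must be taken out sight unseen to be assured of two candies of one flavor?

Treat the 3 flavors as pigeonholes.
The worst case takes 1 candy of each flavor without reaching 2 of any: 3 × 1 = 3.
The next candy must bring some flavor to 2, so 3 + 1 = 4.

4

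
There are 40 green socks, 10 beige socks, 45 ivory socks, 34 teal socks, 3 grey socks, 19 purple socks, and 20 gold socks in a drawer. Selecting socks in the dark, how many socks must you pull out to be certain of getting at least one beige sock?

162

To avoid beige socks as long as possible, exhaust the other 6 colors first.
The worst case draws every non-beige sock first: 40 + 45 + 34 + 3 + 19 + 20 = 161.
The next draw is then forced to be beige, giving 161 + 1 = 162.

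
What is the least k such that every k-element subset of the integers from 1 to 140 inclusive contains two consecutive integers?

Partition {1, …, 140} into 70 pairs: {1,2}, {3,4}, …, {139,140}.
Choosing 70 integers — say the 70 even numbers 2, 4, …, 140 — takes one from each pair and avoids the property.
Choosing 71 forces two into the same pair by pigeonhole, and those are consecutive. So 71.

71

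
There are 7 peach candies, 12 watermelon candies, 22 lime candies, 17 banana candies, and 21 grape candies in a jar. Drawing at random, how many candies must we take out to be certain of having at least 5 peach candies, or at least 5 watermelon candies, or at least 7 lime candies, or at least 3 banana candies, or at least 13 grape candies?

29

The worst case stops just short of every target: 4 peach, 4 watermelon, 6 lime, 2 banana, 12 grape — 4 + 4 + 6 + 2 + 12 = 28 candies.
One more candy must push some flavor to its target, so 28 + 1 = 29.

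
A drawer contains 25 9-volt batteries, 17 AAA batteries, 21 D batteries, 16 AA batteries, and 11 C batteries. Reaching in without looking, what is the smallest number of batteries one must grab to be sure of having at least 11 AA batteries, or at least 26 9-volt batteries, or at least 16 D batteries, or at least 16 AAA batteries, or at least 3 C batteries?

Each of the 5 types has its own threshold; avoid all of them simultaneously.
The worst case stops just short of every target: 25 9-volt, 15 AAA, 15 D, 10 AA, 2 C — 25 + 15 + 15 + 10 + 2 = 67 batteries.
One more battery must push some type to its target, so 67 + 1 = 68.

68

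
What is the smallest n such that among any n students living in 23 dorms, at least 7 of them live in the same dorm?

139

There are 23 dorms acting as pigeonholes.
With 23 × 6 = 138 students we could place exactly 6 in each, with no class reaching 7.
One more forces some class to hold 7, so 138 + 1 = 139.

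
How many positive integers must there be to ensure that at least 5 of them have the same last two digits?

There are 100 possible two-digit endings acting as pigeonholes.
With 100 × 4 = 400 positive integers we could place exactly 4 in each, with no class reaching 5.
One more forces some class to hold 5, so 400 + 1 = 401.

401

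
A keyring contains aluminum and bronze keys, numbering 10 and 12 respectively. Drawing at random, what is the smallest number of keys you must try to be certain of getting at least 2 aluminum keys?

The worst case draws every non-aluminum key first: 12.
The next 2 draws are then forced to be aluminum, giving 12 + 2 = 14.

14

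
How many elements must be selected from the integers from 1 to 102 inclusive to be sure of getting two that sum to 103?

52

Partition {1, …, 102} into 51 pairs: {1,102}, {2,101}, …, {51,52}.
Choosing 51 integers — say the integers 1 through 51 — takes one from each pair and avoids the property.
Choosing 52 forces two into the same pair by pigeonhole, and those sum to 103. So 52.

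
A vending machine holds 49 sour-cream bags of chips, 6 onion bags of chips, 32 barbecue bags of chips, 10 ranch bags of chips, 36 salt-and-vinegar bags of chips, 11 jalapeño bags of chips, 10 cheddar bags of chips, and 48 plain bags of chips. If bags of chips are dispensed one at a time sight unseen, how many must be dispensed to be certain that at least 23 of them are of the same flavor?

126

Treat the 8 flavors as pigeonholes.
In the worst case we take at most 22 of each flavor, but all 6 onion, all 10 ranch, all 11 jalapeño, and all 10 cheddar (fewer than 22), giving 22 + 6 + 22 + 10 + 22 + 11 + 10 + 22 = 125.
One more bag of chips then forces some flavor to 23, so 125 + 1 = 126.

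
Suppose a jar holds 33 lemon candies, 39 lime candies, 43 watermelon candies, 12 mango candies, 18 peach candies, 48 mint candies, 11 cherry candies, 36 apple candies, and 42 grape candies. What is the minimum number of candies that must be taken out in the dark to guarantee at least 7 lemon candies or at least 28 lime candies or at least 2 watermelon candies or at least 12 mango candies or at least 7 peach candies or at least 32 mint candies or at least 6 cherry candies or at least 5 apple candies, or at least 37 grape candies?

128

Each of the 9 flavors has its own threshold; avoid all of them simultaneously.
The worst case stops just short of every target: 6 lemon, 27 lime, 1 watermelon, 11 mango, 6 peach, 31 mint, 5 cherry, 4 apple, 36 grape — 6 + 27 + 1 + 11 + 6 + 31 + 5 + 4 + 36 = 127 candies.
One more candy must push some flavor to its target, so 127 + 1 = 128.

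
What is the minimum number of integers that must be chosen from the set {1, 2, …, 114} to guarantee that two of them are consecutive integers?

Partition {1, …, 114} into 57 pairs: {1,2}, {3,4}, …, {113,114}.
Choosing 57 integers — say the 57 even numbers 2, 4, …, 114 — takes one from each pair and avoids the property.
Choosing 58 forces two into the same pair by pigeonhole, and those are consecutive. So 58.

58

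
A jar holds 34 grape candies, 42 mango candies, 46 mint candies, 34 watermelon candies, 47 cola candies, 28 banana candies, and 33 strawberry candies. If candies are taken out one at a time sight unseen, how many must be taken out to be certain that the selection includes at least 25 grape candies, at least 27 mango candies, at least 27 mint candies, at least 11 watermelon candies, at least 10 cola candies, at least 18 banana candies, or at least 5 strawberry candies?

The worst case stops just short of every target: 24 grape, 26 mango, 26 mint, 10 watermelon, 9 cola, 17 banana, 4 strawberry — 24 + 26 + 26 + 10 + 9 + 17 + 4 = 116 candies.
One more candy must push some flavor to its target, so 116 + 1 = 117.

117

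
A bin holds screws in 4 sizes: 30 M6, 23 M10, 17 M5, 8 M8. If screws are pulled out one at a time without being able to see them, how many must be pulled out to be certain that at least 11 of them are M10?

The worst case draws every non-M10 screw first: 30 + 17 + 8 = 55.
The next 11 draws are then forced to be M10, giving 55 + 11 = 66.

66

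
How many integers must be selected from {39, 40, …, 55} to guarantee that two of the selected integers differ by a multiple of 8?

9

Group the integers by remainder mod 8; there are 8 residue classes, each nonempty in this range.
Choosing one from each class (8 integers) avoids any shared remainder.
One more choice must repeat a class, so two differ by a multiple of 8. Hence 8 + 1 = 9.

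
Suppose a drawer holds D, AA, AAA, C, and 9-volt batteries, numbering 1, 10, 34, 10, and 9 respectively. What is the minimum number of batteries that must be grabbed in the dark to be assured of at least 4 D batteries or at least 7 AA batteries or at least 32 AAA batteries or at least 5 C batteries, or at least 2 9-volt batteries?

The worst case stops just short of every target: all 1 D, 6 AA, 31 AAA, 4 C, 1 9-volt — 1 + 6 + 31 + 4 + 1 = 43 batteries.
One more battery must push some type to its target, so 43 + 1 = 44.

44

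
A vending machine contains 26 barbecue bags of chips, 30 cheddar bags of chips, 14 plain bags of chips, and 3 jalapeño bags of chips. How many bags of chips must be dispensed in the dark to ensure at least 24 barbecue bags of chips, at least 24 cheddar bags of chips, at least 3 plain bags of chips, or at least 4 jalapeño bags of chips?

The worst case stops just short of every target: 23 barbecue, 23 cheddar, 2 plain, 3 jalapeño — 23 + 23 + 2 + 3 = 51 bags of chips.
One more bag of chips must push some flavor to its target, so 51 + 1 = 52.

52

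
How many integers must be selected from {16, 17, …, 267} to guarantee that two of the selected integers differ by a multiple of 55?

Group the integers by remainder mod 55; there are 55 residue classes, each nonempty in this range.
Choosing one from each class (55 integers) avoids any shared remainder.
One more choice must repeat a class, so two differ by a multiple of 55. Hence 55 + 1 = 56.

56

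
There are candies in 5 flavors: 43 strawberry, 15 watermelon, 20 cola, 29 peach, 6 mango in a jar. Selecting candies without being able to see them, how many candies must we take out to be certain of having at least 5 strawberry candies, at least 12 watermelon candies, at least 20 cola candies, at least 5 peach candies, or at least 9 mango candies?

45

The worst case stops just short of every target: 4 strawberry, 11 watermelon, 19 cola, 4 peach, all 6 mango — 4 + 11 + 19 + 4 + 6 = 44 candies.
One more candy must push some flavor to its target, so 44 + 1 = 45.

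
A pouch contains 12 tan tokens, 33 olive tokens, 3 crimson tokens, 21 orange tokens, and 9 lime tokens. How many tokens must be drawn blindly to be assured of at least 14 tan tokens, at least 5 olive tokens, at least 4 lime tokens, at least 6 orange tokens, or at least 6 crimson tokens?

The worst case stops just short of every target: all 12 tan, 4 olive, all 3 crimson, 5 orange, 3 lime — 12 + 4 + 3 + 5 + 3 = 27 tokens.
One more token must push some color to its target, so 27 + 1 = 28.

28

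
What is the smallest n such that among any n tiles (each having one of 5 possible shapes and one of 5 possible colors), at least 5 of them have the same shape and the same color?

101

There are 5 × 5 = 25 (shape, color) combinations acting as pigeonholes.
With 25 × 4 = 100 tiles we could place exactly 4 in each, with no (shape, color) pair reaching 5.
One more forces some (shape, color) pair to hold 5, so 100 + 1 = 101.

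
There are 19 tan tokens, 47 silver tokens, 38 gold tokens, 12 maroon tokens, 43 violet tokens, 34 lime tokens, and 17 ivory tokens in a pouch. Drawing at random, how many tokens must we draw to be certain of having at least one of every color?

The hardest color to obtain is maroon: we could draw every other token first — 210 − 12 = 198 tokens — without a single maroon one.
The next draw must be maroon, so 198 + 1 = 199.

199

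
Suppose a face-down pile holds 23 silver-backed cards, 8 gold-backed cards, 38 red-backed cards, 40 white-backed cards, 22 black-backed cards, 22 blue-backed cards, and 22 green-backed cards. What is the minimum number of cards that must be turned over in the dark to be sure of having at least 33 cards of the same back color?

162

Treat the 7 back colors as pigeonholes.
In the worst case we take at most 32 of each back color, but all 23 silver-backed, all 8 gold-backed, all 22 black-backed, all 22 blue-backed, and all 22 green-backed (fewer than 32), giving 23 + 8 + 32 + 32 + 22 + 22 + 22 = 161.
One more card then forces some back color to 33, so 161 + 1 = 162.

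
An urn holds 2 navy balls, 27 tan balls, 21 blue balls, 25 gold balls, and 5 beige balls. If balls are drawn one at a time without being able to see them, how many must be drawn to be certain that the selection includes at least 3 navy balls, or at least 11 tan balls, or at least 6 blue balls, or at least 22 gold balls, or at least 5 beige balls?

The worst case stops just short of every target: 2 navy, 10 tan, 5 blue, 21 gold, 4 beige — 2 + 10 + 5 + 21 + 4 = 42 balls.
One more ball must push some color to its target, so 42 + 1 = 43.

43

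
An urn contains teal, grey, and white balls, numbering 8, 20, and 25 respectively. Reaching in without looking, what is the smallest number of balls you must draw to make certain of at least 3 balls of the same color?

7

The worst case takes 2 balls of each color without reaching 3 of any: 3 × 2 = 6.
The next ball must bring some color to 3, so 6 + 1 = 7.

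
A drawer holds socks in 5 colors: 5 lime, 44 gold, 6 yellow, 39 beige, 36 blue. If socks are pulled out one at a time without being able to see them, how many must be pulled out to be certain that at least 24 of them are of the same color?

81

Treat the 5 colors as pigeonholes.
In the worst case we take at most 23 of each color, but all 5 lime and all 6 yellow (fewer than 23), giving 5 + 23 + 6 + 23 + 23 = 80.
One more sock then forces some color to 24, so 80 + 1 = 81.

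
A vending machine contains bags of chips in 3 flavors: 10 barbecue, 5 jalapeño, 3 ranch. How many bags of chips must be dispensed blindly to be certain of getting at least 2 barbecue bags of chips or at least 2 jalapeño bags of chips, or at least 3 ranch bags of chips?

The worst case stops just short of every target: 1 barbecue, 1 jalapeño, 2 ranch — 1 + 1 + 2 = 4 bags of chips.
One more bag of chips must push some flavor to its target, so 4 + 1 = 5.

5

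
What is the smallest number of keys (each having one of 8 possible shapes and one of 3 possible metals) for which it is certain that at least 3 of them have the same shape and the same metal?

49

There are 8 × 3 = 24 (shape, metal) combinations acting as pigeonholes.
With 24 × 2 = 48 keys we could place exactly 2 in each, with no (shape, metal) pair reaching 3.
One more forces some (shape, metal) pair to hold 3, so 48 + 1 = 49.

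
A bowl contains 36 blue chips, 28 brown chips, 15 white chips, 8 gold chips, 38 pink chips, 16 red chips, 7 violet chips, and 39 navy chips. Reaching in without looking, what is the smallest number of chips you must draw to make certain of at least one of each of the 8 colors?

The hardest color to obtain is violet: we could draw every other chip first — 187 − 7 = 180 chips — without a single violet one.
The next draw must be violet, so 180 + 1 = 181.

181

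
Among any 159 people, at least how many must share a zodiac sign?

The 159 people fall into 12 zodiac signs.
If each of the 12 zodiac signs held at most 13, the total would be at most 12 × 13 = 156 < 159, a contradiction.
So at least one holds ⌈159/12⌉ = 14.

14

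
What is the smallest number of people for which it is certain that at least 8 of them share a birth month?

There are 12 months of the year acting as pigeonholes.
With 12 × 7 = 84 people we could place exactly 7 in each, with no class reaching 8.
One more forces some class to hold 8, so 84 + 1 = 85.

85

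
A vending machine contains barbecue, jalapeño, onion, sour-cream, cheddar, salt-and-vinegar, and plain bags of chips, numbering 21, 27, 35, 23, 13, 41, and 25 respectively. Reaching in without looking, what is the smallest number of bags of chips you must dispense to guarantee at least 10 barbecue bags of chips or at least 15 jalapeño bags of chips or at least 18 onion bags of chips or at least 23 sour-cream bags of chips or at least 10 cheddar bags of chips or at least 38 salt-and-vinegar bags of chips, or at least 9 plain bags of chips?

The worst case stops just short of every target: 9 barbecue, 14 jalapeño, 17 onion, 22 sour-cream, 9 cheddar, 37 salt-and-vinegar, 8 plain — 9 + 14 + 17 + 22 + 9 + 37 + 8 = 116 bags of chips.
One more bag of chips must push some flavor to its target, so 116 + 1 = 117.

117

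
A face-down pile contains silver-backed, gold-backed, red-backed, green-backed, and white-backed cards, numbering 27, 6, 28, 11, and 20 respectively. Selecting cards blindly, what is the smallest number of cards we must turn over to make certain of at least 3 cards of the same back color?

The worst case takes 2 cards of each back color without reaching 3 of any: 5 × 2 = 10.
The next card must bring some back color to 3, so 10 + 1 = 11.

11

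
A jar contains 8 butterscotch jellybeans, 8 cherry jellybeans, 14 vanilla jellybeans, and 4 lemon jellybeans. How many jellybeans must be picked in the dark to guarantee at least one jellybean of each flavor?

The hardest flavor to obtain is lemon: we could draw every other jellybean first — 34 − 4 = 30 jellybeans — without a single lemon one.
The next draw must be lemon, so 30 + 1 = 31.

31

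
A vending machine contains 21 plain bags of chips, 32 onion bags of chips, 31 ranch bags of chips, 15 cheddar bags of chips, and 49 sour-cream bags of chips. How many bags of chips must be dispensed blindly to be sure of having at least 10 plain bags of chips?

The worst case draws every non-plain bag of chips first: 32 + 31 + 15 + 49 = 127.
The next 10 draws are then forced to be plain, giving 127 + 10 = 137.

137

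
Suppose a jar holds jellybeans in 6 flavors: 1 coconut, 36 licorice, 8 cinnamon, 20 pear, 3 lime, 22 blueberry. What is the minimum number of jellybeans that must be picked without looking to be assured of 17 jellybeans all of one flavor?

61

In the worst case we take at most 16 of each flavor, but all 1 coconut, all 8 cinnamon, and all 3 lime (fewer than 16), giving 1 + 16 + 8 + 16 + 3 + 16 = 60.
One more jellybean then forces some flavor to 17, so 60 + 1 = 61.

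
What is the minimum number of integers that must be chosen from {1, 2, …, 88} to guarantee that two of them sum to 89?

Partition {1, …, 88} into 44 pairs: {1,88}, {2,87}, …, {44,45}.
Choosing 44 integers — say the integers 1 through 44 — takes one from each pair and avoids the property.
Choosing 45 forces two into the same pair by pigeonhole, and those sum to 89. So 45.

45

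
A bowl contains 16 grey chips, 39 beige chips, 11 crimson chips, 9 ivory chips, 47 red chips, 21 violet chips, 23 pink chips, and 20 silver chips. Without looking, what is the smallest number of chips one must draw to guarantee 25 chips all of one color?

149

Treat the 8 colors as pigeonholes.
In the worst case we take at most 24 of each color, but all 16 grey, all 11 crimson, all 9 ivory, all 21 violet, all 23 pink, and all 20 silver (fewer than 24), giving 16 + 24 + 11 + 9 + 24 + 21 + 23 + 20 = 148.
One more chip then forces some color to 25, so 148 + 1 = 149.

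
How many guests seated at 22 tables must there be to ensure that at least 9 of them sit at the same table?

There are 22 tables acting as pigeonholes.
With 22 × 8 = 176 guests we could place exactly 8 in each, with no class reaching 9.
One more forces some class to hold 9, so 176 + 1 = 177.

177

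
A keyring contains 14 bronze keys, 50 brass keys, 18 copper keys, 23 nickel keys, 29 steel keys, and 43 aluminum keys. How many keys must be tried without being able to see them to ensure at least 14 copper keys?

To avoid copper keys as long as possible, exhaust the other 5 types first.
The worst case draws every non-copper key first: 14 + 50 + 23 + 29 + 43 = 159.
The next 14 draws are then forced to be copper, giving 159 + 14 = 173.

173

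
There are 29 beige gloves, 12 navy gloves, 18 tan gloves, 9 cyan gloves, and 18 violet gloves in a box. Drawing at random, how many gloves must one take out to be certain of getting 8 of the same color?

The worst case takes 7 gloves of each color without reaching 8 of any: 5 × 7 = 35.
The next glove must bring some color to 8, so 35 + 1 = 36.

36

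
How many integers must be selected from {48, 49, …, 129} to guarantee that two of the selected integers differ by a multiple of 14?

Use the pigeonhole principle on residue classes: group the integers by remainder mod 14; there are 14 residue classes, each nonempty in this range.
Choosing one from each class (14 integers) avoids any shared remainder.
One more choice must repeat a class, so two differ by a multiple of 14. Hence 14 + 1 = 15.

15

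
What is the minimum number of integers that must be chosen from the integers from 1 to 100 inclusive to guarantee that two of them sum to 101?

51

Partition {1, …, 100} into 50 pairs: {1,100}, {2,99}, …, {50,51}.
Choosing 50 integers — say the integers 1 through 50 — takes one from each pair and avoids the property.
Choosing 51 forces two into the same pair by pigeonhole, and those sum to 101. So 51.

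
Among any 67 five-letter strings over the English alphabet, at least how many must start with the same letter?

There are 26 possible first letters, which serve as the pigeonholes.
If each of the 26 possible first letters held at most 2, the total would be at most 26 × 2 = 52 < 67, a contradiction.
So at least one holds ⌈67/26⌉ = 3.

3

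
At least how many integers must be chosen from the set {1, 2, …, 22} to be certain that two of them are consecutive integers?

12

Partition {1, …, 22} into 11 pairs: {1,2}, {3,4}, …, {21,22}.
Choosing 11 integers — say the 11 even numbers 2, 4, …, 22 — takes one from each pair and avoids the property.
Choosing 12 forces two into the same pair by pigeonhole, and those are consecutive. So 12.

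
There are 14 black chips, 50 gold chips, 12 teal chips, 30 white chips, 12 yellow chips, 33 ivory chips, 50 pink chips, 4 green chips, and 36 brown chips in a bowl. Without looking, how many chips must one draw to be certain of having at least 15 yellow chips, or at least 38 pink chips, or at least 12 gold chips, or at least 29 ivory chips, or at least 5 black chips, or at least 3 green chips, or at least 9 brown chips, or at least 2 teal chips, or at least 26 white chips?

129

The worst case stops just short of every target: 4 black, 11 gold, 1 teal, 25 white, all 12 yellow, 28 ivory, 37 pink, 2 green, 8 brown — 4 + 11 + 1 + 25 + 12 + 28 + 37 + 2 + 8 = 128 chips.
One more chip must push some color to its target, so 128 + 1 = 129.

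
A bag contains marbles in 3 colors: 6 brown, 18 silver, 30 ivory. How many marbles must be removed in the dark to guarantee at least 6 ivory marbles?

The worst case draws every non-ivory marble first: 6 + 18 = 24.
The next 6 draws are then forced to be ivory, giving 24 + 6 = 30.

30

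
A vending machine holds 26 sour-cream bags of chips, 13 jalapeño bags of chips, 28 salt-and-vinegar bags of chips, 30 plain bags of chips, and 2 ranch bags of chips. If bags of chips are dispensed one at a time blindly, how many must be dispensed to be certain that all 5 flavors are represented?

The hardest flavor to obtain is ranch: we could draw every other bag of chips first — 99 − 2 = 97 bags of chips — without a single ranch one.
The next draw must be ranch, so 97 + 1 = 98.

98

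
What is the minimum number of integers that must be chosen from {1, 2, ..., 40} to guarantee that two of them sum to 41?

21

Partition {1, …, 40} into 20 pairs: {1,40}, {2,39}, …, {20,21}.
Choosing 20 integers — say the integers 1 through 20 — takes one from each pair and avoids the property.
Choosing 21 forces two into the same pair by pigeonhole, and those sum to 41. So 21.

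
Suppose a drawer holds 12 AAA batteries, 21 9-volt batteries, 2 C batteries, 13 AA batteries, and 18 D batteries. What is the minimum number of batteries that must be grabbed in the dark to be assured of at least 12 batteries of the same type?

In the worst case we take at most 11 of each type, but all 2 C (fewer than 11), giving 11 + 11 + 2 + 11 + 11 = 46.
One more battery then forces some type to 12, so 46 + 1 = 47.

47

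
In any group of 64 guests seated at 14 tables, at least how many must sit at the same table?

The 64 guests fall into 14 tables.
If each of the 14 tables held at most 4, the total would be at most 14 × 4 = 56 < 64, a contradiction.
So at least one holds ⌈64/14⌉ = 5.

5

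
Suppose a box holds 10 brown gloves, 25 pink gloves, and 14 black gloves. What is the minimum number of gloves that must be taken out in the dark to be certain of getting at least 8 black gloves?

43

The worst case draws every non-black glove first: 10 + 25 = 35.
The next 8 draws are then forced to be black, giving 35 + 8 = 43.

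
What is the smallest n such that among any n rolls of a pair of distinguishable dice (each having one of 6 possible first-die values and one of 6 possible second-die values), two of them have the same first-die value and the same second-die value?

There are 6 × 6 = 36 (first-die value, second-die value) combinations acting as pigeonholes.
With 36 rolls of a pair of distinguishable dice we could place one in each, avoiding any repeat.
One more forces some (first-die value, second-die value) pair to hold 2, so 36 + 1 = 37.

37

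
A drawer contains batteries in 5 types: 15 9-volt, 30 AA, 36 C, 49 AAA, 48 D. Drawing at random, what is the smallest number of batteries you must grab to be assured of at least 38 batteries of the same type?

156

Treat the 5 types as pigeonholes.
In the worst case we take at most 37 of each type, but all 15 9-volt, all 30 AA, and all 36 C (fewer than 37), giving 15 + 30 + 36 + 37 + 37 = 155.
One more battery then forces some type to 38, so 155 + 1 = 156.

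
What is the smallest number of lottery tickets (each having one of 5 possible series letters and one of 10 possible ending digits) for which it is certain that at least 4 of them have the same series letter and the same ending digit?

There are 5 × 10 = 50 (series letter, ending digit) combinations acting as pigeonholes.
With 50 × 3 = 150 lottery tickets we could place exactly 3 in each, with no (series letter, ending digit) pair reaching 4.
One more forces some (series letter, ending digit) pair to hold 4, so 150 + 1 = 151.

151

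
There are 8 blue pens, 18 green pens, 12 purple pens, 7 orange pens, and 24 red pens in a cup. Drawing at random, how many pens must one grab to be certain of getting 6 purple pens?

To avoid purple pens as long as possible, exhaust the other 4 ink colors first.
The worst case draws every non-purple pen first: 8 + 18 + 7 + 24 = 57.
The next 6 draws are then forced to be purple, giving 57 + 6 = 63.

63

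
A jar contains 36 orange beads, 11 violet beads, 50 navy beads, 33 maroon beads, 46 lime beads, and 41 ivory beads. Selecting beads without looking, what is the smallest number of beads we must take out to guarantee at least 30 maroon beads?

To avoid maroon beads as long as possible, exhaust the other 5 colors first.
The worst case draws every non-maroon bead first: 36 + 11 + 50 + 46 + 41 = 184.
The next 30 draws are then forced to be maroon, giving 184 + 30 = 214.

214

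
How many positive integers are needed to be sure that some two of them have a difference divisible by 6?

7

Two integers differ by a multiple of 6 exactly when they share a remainder mod 6.
There are 6 residue classes mod 6, so 6 integers can all lie in distinct classes.
One more integer must repeat a residue, giving a difference divisible by 6. So n = 6 + 1 = 7.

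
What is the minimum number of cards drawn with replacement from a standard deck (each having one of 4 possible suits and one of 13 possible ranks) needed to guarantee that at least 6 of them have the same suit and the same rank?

261

There are 4 × 13 = 52 (suit, rank) combinations acting as pigeonholes.
With 52 × 5 = 260 cards drawn with replacement from a standard deck we could place exactly 5 in each, with no (suit, rank) pair reaching 6.
One more forces some (suit, rank) pair to hold 6, so 260 + 1 = 261.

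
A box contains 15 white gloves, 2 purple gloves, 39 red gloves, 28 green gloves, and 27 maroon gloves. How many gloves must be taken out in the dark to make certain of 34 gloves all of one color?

Treat the 5 colors as pigeonholes.
In the worst case we take at most 33 of each color, but all 15 white, all 2 purple, all 28 green, and all 27 maroon (fewer than 33), giving 15 + 2 + 33 + 28 + 27 = 105.
One more glove then forces some color to 34, so 105 + 1 = 106.

106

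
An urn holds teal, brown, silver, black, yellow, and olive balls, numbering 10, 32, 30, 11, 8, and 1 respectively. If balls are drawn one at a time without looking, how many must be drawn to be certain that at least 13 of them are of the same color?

In the worst case we take at most 12 of each color, but all 10 teal, all 11 black, all 8 yellow, and all 1 olive (fewer than 12), giving 10 + 12 + 12 + 11 + 8 + 1 = 54.
One more ball then forces some color to 13, so 54 + 1 = 55.

55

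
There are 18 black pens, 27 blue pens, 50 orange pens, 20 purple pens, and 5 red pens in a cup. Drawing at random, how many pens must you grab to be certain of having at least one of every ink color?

The hardest ink color to obtain is red: we could draw every other pen first — 120 − 5 = 115 pens — without a single red one.
The next draw must be red, so 115 + 1 = 116.

116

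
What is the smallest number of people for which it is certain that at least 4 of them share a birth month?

37

There are 12 months of the year acting as pigeonholes.
With 12 × 3 = 36 people we could place exactly 3 in each, with no class reaching 4.
One more forces some class to hold 4, so 36 + 1 = 37.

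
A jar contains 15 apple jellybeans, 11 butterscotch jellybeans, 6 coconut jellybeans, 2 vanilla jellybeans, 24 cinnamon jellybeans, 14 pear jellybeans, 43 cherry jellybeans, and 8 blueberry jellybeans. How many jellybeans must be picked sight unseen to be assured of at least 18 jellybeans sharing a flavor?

91

In the worst case we take at most 17 of each flavor, but all 15 apple, all 11 butterscotch, all 6 coconut, all 2 vanilla, all 14 pear, and all 8 blueberry (fewer than 17), giving 15 + 11 + 6 + 2 + 17 + 14 + 17 + 8 = 90.
One more jellybean then forces some flavor to 18, so 90 + 1 = 91.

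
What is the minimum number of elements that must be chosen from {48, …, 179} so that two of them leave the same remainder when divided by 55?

56

Group the integers by remainder mod 55; there are 55 residue classes, each nonempty in this range.
Choosing one from each class (55 integers) avoids any shared remainder.
One more choice must repeat a class, so two differ by a multiple of 55. Hence 55 + 1 = 56.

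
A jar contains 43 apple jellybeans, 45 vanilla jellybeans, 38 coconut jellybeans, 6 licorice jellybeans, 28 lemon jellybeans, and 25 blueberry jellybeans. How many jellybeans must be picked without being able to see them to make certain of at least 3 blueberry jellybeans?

163

The worst case draws every non-blueberry jellybean first: 43 + 45 + 38 + 6 + 28 = 160.
The next 3 draws are then forced to be blueberry, giving 160 + 3 = 163.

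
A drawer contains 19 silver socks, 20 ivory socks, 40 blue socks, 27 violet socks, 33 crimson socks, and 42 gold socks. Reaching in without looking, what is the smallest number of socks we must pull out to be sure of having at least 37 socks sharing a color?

In the worst case we take at most 36 of each color, but all 19 silver, all 20 ivory, all 27 violet, and all 33 crimson (fewer than 36), giving 19 + 20 + 36 + 27 + 33 + 36 = 171.
One more sock then forces some color to 37, so 171 + 1 = 172.

172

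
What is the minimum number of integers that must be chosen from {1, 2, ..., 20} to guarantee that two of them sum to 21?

11

Partition {1, …, 20} into 10 pairs: {1,20}, {2,19}, …, {10,11}.
Choosing 10 integers — say the integers 1 through 10 — takes one from each pair and avoids the property.
Choosing 11 forces two into the same pair by pigeonhole, and those sum to 21. So 11.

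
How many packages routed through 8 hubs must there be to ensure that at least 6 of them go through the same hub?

41

There are 8 hubs acting as pigeonholes.
With 8 × 5 = 40 packages we could place exactly 5 in each, with no class reaching 6.
One more forces some class to hold 6, so 40 + 1 = 41.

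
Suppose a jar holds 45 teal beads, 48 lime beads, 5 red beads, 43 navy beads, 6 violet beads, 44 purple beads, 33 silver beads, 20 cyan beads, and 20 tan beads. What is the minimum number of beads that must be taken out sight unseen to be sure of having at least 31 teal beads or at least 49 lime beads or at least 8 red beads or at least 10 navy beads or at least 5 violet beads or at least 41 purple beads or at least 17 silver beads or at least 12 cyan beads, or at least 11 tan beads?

The worst case stops just short of every target: 30 teal, 48 lime, all 5 red, 9 navy, 4 violet, 40 purple, 16 silver, 11 cyan, 10 tan — 30 + 48 + 5 + 9 + 4 + 40 + 16 + 11 + 10 = 173 beads.
One more bead must push some color to its target, so 173 + 1 = 174.

174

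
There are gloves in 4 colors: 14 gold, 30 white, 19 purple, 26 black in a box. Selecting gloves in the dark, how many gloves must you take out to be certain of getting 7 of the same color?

Treat the 4 colors as pigeonholes.
The worst case takes 6 gloves of each color without reaching 7 of any: 4 × 6 = 24.
The next glove must bring some color to 7, so 24 + 1 = 25.

25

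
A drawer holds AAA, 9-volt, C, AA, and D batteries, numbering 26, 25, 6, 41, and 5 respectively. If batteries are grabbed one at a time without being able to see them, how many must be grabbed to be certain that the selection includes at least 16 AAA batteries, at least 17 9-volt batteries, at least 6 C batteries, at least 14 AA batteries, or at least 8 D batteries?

The worst case stops just short of every target: 15 AAA, 16 9-volt, 5 C, 13 AA, all 5 D — 15 + 16 + 5 + 13 + 5 = 54 batteries.
One more battery must push some type to its target, so 54 + 1 = 55.

55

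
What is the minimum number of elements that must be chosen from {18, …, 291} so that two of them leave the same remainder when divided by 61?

62

Group the integers by remainder mod 61; there are 61 residue classes, each nonempty in this range.
Choosing one from each class (61 integers) avoids any shared remainder.
One more choice must repeat a class, so two differ by a multiple of 61. Hence 61 + 1 = 62.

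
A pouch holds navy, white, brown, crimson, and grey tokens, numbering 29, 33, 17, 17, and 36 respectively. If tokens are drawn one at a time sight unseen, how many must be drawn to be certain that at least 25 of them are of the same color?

107

In the worst case we take at most 24 of each color, but all 17 brown and all 17 crimson (fewer than 24), giving 24 + 24 + 17 + 17 + 24 = 106.
One more token then forces some color to 25, so 106 + 1 = 107.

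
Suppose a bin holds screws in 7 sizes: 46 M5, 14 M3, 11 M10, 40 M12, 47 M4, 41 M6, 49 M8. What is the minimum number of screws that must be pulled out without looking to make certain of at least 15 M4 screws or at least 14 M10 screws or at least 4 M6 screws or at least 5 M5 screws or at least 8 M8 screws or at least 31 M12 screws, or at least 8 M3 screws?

Each of the 7 sizes has its own threshold; avoid all of them simultaneously.
The worst case stops just short of every target: 4 M5, 7 M3, all 11 M10, 30 M12, 14 M4, 3 M6, 7 M8 — 4 + 7 + 11 + 30 + 14 + 3 + 7 = 76 screws.
One more screw must push some size to its target, so 76 + 1 = 77.

77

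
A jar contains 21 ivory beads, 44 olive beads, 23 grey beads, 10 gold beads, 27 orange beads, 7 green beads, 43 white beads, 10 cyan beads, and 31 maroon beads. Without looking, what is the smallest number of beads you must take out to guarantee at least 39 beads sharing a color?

In the worst case we take at most 38 of each color, but all 21 ivory, all 23 grey, all 10 gold, all 27 orange, all 7 green, all 10 cyan, and all 31 maroon (fewer than 38), giving 21 + 38 + 23 + 10 + 27 + 7 + 38 + 10 + 31 = 205.
One more bead then forces some color to 39, so 205 + 1 = 206.

206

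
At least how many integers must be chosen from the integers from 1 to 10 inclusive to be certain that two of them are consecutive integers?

6

Partition {1, …, 10} into 5 pairs: {1,2}, {3,4}, …, {9,10}.
Choosing 5 integers — say the 5 even numbers 2, 4, …, 10 — takes one from each pair and avoids the property.
Choosing 6 forces two into the same pair by pigeonhole, and those are consecutive. So 6.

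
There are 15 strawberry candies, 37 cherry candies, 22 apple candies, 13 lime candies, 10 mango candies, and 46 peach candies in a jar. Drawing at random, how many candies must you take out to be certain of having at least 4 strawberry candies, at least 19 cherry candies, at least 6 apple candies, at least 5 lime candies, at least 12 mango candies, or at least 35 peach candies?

75

Each of the 6 flavors has its own threshold; avoid all of them simultaneously.
The worst case stops just short of every target: 3 strawberry, 18 cherry, 5 apple, 4 lime, all 10 mango, 34 peach — 3 + 18 + 5 + 4 + 10 + 34 = 74 candies.
One more candy must push some flavor to its target, so 74 + 1 = 75.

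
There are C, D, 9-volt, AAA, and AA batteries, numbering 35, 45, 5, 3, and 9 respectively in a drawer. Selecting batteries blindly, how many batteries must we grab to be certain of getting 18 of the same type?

52

In the worst case we take at most 17 of each type, but all 5 9-volt, all 3 AAA, and all 9 AA (fewer than 17), giving 17 + 17 + 5 + 3 + 9 = 51.
One more battery then forces some type to 18, so 51 + 1 = 52.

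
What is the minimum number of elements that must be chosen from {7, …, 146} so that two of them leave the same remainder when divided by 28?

29

Group the integers by remainder mod 28; there are 28 residue classes, each nonempty in this range.
Choosing one from each class (28 integers) avoids any shared remainder.
One more choice must repeat a class, so two differ by a multiple of 28. Hence 28 + 1 = 29.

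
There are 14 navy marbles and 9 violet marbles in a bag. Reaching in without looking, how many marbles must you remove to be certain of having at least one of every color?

The hardest color to obtain is violet: we could draw every other marble first — 23 − 9 = 14 marbles — without a single violet one.
The next draw must be violet, so 14 + 1 = 15.

15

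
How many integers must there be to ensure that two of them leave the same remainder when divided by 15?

There are 15 residue classes modulo 15 acting as pigeonholes.
With 15 integers we could place one in each, avoiding any repeat.
One more forces some class to hold 2, so 15 + 1 = 16.

16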